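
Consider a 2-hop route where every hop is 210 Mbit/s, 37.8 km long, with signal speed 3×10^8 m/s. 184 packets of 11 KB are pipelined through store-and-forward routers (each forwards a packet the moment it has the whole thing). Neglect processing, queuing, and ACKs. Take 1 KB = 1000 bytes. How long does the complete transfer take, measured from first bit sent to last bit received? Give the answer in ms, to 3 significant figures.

Per-hop transmission t_tx = L/R = 88000/210000000 = 0.419048 ms.
Per-hop propagation t_prop = 37800/300000000 = 0.126 ms.
Pipeline fill: first packet needs 2·t_tx to clear all hops; remaining 183 packets each add one t_tx.
Total = (2+184-1)·t_tx + 2·t_prop = 185·0.419048 + 2·0.126 = 77.8 ms.

77.8 ms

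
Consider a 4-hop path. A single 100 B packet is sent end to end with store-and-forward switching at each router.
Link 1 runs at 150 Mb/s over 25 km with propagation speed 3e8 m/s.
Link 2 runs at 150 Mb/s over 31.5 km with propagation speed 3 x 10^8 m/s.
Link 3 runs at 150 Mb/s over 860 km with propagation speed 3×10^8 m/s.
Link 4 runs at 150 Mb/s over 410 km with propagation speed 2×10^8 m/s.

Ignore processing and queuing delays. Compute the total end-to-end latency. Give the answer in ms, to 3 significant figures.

5.13 ms

L = 100 × 8 = 800 bits.
Transmission delay per hop = L/R = 800/150000000 = 0.00533333 ms; 4 hops → 0.0213333 ms.
Propagation delays (d/s per hop): 0.0833333, 0.105, 2.86667, 2.05 ms; sum = 5.105 ms.
End-to-end = 5.13 ms.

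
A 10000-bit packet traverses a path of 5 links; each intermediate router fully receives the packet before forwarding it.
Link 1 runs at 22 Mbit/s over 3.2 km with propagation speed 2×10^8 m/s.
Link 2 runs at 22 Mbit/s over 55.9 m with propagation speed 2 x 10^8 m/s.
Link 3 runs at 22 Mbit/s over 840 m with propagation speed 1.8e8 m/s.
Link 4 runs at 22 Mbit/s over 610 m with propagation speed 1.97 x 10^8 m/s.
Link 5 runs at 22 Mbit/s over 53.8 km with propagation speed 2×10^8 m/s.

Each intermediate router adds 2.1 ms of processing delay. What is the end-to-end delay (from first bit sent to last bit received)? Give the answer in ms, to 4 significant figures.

Transmission delay per hop = L/R = 10000/22000000 = 0.454545 ms; 5 hops → 2.27273 ms.
Propagation delays (d/s per hop): 0.016, 0.0002795, 0.00466667, 0.00309645, 0.269 ms; sum = 0.293043 ms.
Processing at 4 router(s): 4 × 2.1 ms = 8.4 ms.
End-to-end = 10.97 ms.

10.97 ms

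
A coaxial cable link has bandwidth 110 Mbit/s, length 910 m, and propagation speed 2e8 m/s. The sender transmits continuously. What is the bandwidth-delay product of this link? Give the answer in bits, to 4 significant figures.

Propagation delay = 910 / 200000000 = 4.55e-06 s.
BDP = R × t_prop = 110000000 × 4.55e-06 = 500.5 bits.

500.5 bits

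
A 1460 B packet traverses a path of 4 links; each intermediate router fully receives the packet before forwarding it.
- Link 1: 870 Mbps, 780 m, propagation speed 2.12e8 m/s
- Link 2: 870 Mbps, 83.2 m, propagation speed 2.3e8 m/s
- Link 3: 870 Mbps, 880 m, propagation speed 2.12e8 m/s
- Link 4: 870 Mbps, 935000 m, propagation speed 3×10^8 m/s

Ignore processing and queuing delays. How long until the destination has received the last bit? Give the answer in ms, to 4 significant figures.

L = 1460 × 8 = 11680 bits.
Transmission delay per hop = L/R = 11680/870000000 = 0.0134253 ms; 4 hops → 0.0537011 ms.
Propagation delays (d/s per hop): 0.00367925, 0.000361739, 0.00415094, 3.11667 ms; sum = 3.12486 ms.
End-to-end = 3.179 ms.

3.179 ms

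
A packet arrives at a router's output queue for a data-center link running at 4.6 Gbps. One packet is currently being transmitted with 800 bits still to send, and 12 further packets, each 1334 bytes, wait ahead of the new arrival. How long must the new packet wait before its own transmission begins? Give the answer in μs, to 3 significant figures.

Each queued packet: L/R = 10672/4600000000 = 2.32 μs.
12 queued → 27.84 μs.
Plus remaining 800 bits of current packet: 0.173913 μs.
Queuing delay = 28.0 μs.

28.0 μs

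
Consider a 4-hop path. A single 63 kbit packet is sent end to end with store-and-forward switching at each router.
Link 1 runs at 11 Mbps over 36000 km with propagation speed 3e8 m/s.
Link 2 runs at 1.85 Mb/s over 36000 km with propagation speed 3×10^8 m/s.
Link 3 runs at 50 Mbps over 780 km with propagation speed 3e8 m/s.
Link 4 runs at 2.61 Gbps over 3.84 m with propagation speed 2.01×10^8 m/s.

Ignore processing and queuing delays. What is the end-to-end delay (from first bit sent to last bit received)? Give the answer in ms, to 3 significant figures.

284 ms

L = 63000 bits.
Transmission delays (L/R per hop): 5.72727, 34.0541, 1.26, 0.0241379 ms; sum = 41.0655 ms.
Propagation delays (d/s per hop): 120, 120, 2.6, 1.91045e-05 ms; sum = 242.6 ms.
End-to-end = 284 ms.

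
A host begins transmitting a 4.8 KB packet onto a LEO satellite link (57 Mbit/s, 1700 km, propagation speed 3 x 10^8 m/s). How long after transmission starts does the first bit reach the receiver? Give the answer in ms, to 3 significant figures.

5.67 ms

First bit experiences only propagation delay: d/s = 1700000/300000000 = 5.67 ms.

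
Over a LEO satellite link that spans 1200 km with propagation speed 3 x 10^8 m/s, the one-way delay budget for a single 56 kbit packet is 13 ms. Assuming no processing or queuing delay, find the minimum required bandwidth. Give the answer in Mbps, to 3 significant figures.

Propagation delay = 1200000 / 300000000 = 4 ms.
Transmission budget = 13 − 4 = 9 ms.
R ≥ L / t_tx = 56000 bits / 0.009 s = 6.22 Mbps.

6.22 Mbps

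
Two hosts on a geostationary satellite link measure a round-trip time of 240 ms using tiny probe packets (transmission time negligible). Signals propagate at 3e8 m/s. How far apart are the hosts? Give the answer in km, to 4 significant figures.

One-way propagation = RTT/2 = 120 ms.
d = s × t = 300000000 × 0.12 = 36000 km.

36000 km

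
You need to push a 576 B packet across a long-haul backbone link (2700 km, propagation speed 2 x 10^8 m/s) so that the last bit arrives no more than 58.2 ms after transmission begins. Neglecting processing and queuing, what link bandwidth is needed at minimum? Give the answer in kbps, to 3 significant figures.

L = 4608 bits.
Propagation delay = 2700000 / 200000000 = 13.5 ms.
Transmission budget = 58.2 − 13.5 = 44.7 ms.
R ≥ L / t_tx = 4608 bits / 0.0447 s = 103 kbps.

103 kbps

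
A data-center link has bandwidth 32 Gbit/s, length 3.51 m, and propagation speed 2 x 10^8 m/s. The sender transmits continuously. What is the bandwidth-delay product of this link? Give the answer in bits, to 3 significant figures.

Propagation delay = 3.51 / 200000000 = 1.755e-08 s.
BDP = R × t_prop = 32000000000 × 1.755e-08 = 561.6 bits.

562 bits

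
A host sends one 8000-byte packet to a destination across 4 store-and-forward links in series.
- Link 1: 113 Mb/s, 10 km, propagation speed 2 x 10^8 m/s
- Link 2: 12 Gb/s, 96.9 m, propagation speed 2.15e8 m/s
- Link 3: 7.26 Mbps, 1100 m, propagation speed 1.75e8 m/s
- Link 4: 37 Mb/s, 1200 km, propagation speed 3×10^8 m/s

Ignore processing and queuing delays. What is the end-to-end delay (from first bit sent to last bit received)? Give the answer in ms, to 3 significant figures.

L = 8000 × 8 = 64000 bits.
Transmission delays (L/R per hop): 0.566372, 0.00533333, 8.81543, 1.72973 ms; sum = 11.1169 ms.
Propagation delays (d/s per hop): 0.05, 0.000450698, 0.00628571, 4 ms; sum = 4.05674 ms.
End-to-end = 15.2 ms.

15.2 ms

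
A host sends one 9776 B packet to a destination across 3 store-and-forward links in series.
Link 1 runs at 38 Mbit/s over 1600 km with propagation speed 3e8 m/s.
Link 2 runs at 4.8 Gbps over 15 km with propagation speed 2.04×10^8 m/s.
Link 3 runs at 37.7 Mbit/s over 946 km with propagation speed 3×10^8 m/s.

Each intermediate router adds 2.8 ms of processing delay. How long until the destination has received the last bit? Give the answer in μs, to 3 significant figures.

18300 μs

L = 9776 × 8 = 78208 bits.
Transmission delays (L/R per hop): 2058.11, 16.2933, 2074.48 μs; sum = 4148.88 μs.
Propagation delays (d/s per hop): 5333.33, 73.5294, 3153.33 μs; sum = 8560.2 μs.
Processing at 2 router(s): 2 × 2.8 ms = 5600 μs.
End-to-end = 18300 μs.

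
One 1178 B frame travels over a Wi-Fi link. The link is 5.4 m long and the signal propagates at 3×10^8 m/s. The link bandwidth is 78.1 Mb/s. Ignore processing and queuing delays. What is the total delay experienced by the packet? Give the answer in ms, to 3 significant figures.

0.121 ms

L = 1178 × 8 = 9424 bits.
Transmission delay = L/R = 9424 / 78100000 = 0.120666 ms.
Propagation delay = d/s = 5.4 m / 300000000 m/s = 1.8e-05 ms.
Total = 0.121 ms.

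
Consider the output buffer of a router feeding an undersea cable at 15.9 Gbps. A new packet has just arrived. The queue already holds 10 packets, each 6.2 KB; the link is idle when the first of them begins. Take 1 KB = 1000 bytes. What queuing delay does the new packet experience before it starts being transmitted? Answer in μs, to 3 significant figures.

31.2 μs

Each queued packet: L/R = 49600/15900000000 = 3.1195 μs.
10 queued → 31.195 μs.
Queuing delay = 31.2 μs.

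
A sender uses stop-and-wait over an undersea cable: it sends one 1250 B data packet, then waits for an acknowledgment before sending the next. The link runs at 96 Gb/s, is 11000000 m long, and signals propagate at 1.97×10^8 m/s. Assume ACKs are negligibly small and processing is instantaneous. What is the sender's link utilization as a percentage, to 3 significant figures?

0.0000933 %

t_tx = L/R = 10000/96000000000 = 1.04167e-07 s.
t_prop = 11000000/197000000 = 0.0558376 s; RTT = 0.111675 s.
Cycle = t_tx + RTT = 0.111675 s.
Utilization = t_tx / cycle = 1.04167e-07/0.111675 = 0.0000933 %.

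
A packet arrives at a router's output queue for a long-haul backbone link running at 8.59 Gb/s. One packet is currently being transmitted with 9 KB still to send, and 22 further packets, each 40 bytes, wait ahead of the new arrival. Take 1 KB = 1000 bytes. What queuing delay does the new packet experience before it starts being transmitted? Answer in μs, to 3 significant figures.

Each queued packet: L/R = 320/8590000000 = 0.0372526 μs.
22 queued → 0.819558 μs.
Plus remaining 72000 bits of current packet: 8.38184 μs.
Queuing delay = 9.20 μs.

9.20 μs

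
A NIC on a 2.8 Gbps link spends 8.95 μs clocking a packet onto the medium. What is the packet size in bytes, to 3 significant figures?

3130 bytes

L = R × t_tx = 2800000000 b/s × 8.95e-06 s = 25060 bits.
In bytes: 25060 / 8 = 3130 bytes.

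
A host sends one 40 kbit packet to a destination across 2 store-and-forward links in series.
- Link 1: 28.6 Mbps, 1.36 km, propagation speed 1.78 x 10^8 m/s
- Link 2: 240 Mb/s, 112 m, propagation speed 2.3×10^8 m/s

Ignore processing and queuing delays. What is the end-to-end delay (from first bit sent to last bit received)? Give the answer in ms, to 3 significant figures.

1.57 ms

L = 40000 bits.
Transmission delays (L/R per hop): 1.3986, 0.166667 ms; sum = 1.56527 ms.
Propagation delays (d/s per hop): 0.00764045, 0.000486957 ms; sum = 0.00812741 ms.
End-to-end = 1.57 ms.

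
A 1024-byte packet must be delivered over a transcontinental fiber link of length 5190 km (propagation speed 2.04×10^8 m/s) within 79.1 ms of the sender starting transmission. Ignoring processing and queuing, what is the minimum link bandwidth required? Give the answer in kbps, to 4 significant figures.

152.7 kbps

L = 8192 bits.
Propagation delay = 5190000 / 204000000 = 25.4412 ms.
Transmission budget = 79.1 − 25.4412 = 53.6588 ms.
R ≥ L / t_tx = 8192 bits / 0.0536588 s = 152.7 kbps.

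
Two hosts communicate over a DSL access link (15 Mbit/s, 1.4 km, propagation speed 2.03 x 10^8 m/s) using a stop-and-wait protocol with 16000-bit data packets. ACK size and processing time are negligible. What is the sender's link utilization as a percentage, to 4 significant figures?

t_tx = L/R = 16000/15000000 = 0.00106667 s.
t_prop = 1400/2.03e+08 = 6.89655e-06 s; RTT = 1.37931e-05 s.
Cycle = t_tx + RTT = 0.00108046 s.
Utilization = t_tx / cycle = 0.00106667/0.00108046 = 98.72 %.

98.72 %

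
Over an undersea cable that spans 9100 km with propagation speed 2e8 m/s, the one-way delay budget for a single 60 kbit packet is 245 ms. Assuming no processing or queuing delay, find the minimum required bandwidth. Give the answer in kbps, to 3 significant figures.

Propagation delay = 9100000 / 200000000 = 45.5 ms.
Transmission budget = 245 − 45.5 = 199.5 ms.
R ≥ L / t_tx = 60000 bits / 0.1995 s = 301 kbps.

301 kbps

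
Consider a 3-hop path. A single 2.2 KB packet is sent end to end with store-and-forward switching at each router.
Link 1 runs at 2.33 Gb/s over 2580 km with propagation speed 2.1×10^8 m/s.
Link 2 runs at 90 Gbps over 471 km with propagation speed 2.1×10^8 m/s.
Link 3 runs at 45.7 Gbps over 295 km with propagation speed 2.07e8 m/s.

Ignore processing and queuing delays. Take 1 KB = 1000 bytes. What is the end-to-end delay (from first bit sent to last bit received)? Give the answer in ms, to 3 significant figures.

16.0 ms

L = 17600 bits.
Transmission delays (L/R per hop): 0.00755365, 0.000195556, 0.00038512 ms; sum = 0.00813432 ms.
Propagation delays (d/s per hop): 12.2857, 2.24286, 1.42512 ms; sum = 15.9537 ms.
End-to-end = 16.0 ms.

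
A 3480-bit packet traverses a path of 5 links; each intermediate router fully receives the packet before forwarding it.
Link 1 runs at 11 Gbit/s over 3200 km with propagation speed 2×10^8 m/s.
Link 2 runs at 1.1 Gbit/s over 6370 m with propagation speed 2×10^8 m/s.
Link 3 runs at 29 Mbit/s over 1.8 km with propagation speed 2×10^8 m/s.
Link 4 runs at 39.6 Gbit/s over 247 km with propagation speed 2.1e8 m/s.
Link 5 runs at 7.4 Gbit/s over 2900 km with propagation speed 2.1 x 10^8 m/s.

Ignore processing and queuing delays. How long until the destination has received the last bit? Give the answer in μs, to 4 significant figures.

31150 μs

Transmission delays (L/R per hop): 0.316364, 3.16364, 120, 0.0878788, 0.47027 μs; sum = 124.038 μs.
Propagation delays (d/s per hop): 16000, 31.85, 9, 1176.19, 13809.5 μs; sum = 31026.6 μs.
End-to-end = 31150 μs.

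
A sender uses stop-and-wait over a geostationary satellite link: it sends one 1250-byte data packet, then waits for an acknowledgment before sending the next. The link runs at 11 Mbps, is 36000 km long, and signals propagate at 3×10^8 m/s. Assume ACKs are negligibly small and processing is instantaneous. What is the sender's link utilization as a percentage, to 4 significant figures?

t_tx = L/R = 10000/11000000 = 0.000909091 s.
t_prop = 36000000/300000000 = 0.12 s; RTT = 0.24 s.
Cycle = t_tx + RTT = 0.240909 s.
Utilization = t_tx / cycle = 0.000909091/0.240909 = 0.3774 %.

0.3774 %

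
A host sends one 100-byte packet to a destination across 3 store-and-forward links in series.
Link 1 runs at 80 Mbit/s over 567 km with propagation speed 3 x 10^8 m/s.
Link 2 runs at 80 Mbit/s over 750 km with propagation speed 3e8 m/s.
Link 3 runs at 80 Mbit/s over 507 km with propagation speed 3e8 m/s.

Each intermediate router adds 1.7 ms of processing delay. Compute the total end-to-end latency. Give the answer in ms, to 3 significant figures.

9.51 ms

L = 100 × 8 = 800 bits.
Transmission delay per hop = L/R = 800/80000000 = 0.01 ms; 3 hops → 0.03 ms.
Propagation delays (d/s per hop): 1.89, 2.5, 1.69 ms; sum = 6.08 ms.
Processing at 2 router(s): 2 × 1.7 ms = 3.4 ms.
End-to-end = 9.51 ms.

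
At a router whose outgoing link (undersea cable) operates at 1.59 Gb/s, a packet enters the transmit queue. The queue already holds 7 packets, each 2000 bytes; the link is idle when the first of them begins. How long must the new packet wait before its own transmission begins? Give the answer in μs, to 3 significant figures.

Each queued packet: L/R = 16000/1590000000 = 10.0629 μs.
7 queued → 70.4403 μs.
Queuing delay = 70.4 μs.

70.4 μs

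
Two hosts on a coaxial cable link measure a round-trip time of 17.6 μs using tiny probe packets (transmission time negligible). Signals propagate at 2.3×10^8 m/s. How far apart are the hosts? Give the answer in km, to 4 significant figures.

2.024 km

One-way propagation = RTT/2 = 8.8 μs.
d = s × t = 2.3e+08 × 8.8e-06 = 2.024 km.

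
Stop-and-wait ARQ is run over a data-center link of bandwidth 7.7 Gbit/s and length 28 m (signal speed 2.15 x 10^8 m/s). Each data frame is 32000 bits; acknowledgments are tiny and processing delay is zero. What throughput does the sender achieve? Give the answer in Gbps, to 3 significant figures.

7.25 Gbps

t_tx = L/R = 32000/7700000000 = 4.15584e-06 s.
t_prop = 28/215000000 = 1.30233e-07 s; RTT = 2.60465e-07 s.
Cycle = t_tx + RTT = 4.41631e-06 s.
Throughput = L / cycle = 32000 / 4.41631e-06 = 7.25 Gbps.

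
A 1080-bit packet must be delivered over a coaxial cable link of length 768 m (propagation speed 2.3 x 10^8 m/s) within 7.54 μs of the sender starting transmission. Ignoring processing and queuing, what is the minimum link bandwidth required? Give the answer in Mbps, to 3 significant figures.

257 Mbps

Propagation delay = 768 / 2.3e+08 = 3.33913 μs.
Transmission budget = 7.54 − 3.33913 = 4.20087 μs.
R ≥ L / t_tx = 1080 bits / 4.20087e-06 s = 257 Mbps.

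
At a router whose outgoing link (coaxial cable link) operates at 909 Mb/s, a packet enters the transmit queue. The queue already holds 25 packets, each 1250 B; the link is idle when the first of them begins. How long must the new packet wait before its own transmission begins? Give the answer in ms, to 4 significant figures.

0.2750 ms

Each queued packet: L/R = 10000/909000000 = 0.0110011 ms.
25 queued → 0.275028 ms.
Queuing delay = 0.2750 ms.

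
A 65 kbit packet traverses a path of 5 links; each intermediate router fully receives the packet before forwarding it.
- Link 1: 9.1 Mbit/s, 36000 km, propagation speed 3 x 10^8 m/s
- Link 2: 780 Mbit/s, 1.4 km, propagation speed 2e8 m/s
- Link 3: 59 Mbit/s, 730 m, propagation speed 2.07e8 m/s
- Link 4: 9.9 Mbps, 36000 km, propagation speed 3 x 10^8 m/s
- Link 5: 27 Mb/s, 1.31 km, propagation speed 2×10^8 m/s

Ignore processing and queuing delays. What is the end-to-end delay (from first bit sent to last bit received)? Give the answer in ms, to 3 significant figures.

L = 65000 bits.
Transmission delays (L/R per hop): 7.14286, 0.0833333, 1.10169, 6.56566, 2.40741 ms; sum = 17.3009 ms.
Propagation delays (d/s per hop): 120, 0.007, 0.00352657, 120, 0.00655 ms; sum = 240.017 ms.
End-to-end = 257 ms.

257 ms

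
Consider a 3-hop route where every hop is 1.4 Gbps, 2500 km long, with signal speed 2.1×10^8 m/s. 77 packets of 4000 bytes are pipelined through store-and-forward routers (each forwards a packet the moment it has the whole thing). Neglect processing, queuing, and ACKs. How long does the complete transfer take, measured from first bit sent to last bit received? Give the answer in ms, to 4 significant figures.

Per-hop transmission t_tx = L/R = 32000/1400000000 = 0.0228571 ms.
Per-hop propagation t_prop = 2500000/210000000 = 11.9048 ms.
Pipeline fill: first packet needs 3·t_tx to clear all hops; remaining 76 packets each add one t_tx.
Total = (3+77-1)·t_tx + 3·t_prop = 79·0.0228571 + 3·11.9048 = 37.52 ms.

37.52 ms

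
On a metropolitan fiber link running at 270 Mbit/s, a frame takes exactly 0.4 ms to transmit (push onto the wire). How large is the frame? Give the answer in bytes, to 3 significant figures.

13500 bytes

L = R × t_tx = 270000000 b/s × 0.0004 s = 108000 bits.
In bytes: 108000 / 8 = 13500 bytes.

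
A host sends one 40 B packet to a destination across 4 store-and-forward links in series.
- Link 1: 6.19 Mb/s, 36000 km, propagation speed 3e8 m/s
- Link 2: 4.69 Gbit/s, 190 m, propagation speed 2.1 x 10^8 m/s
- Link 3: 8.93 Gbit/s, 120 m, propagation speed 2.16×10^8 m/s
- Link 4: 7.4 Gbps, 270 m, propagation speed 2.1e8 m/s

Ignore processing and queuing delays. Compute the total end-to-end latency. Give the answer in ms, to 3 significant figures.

L = 40 × 8 = 320 bits.
Transmission delays (L/R per hop): 0.0516963, 6.82303e-05, 3.58343e-05, 4.32432e-05 ms; sum = 0.0518436 ms.
Propagation delays (d/s per hop): 120, 0.000904762, 0.000555556, 0.00128571 ms; sum = 120.003 ms.
End-to-end = 120 ms.

120 ms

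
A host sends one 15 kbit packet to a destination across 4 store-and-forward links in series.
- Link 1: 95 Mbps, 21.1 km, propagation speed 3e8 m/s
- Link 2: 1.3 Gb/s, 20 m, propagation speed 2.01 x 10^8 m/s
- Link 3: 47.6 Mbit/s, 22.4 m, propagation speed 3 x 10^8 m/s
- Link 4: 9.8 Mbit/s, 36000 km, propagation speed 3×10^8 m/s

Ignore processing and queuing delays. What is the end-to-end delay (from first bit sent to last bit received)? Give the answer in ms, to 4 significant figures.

122.1 ms

L = 15000 bits.
Transmission delays (L/R per hop): 0.157895, 0.0115385, 0.315126, 1.53061 ms; sum = 2.01517 ms.
Propagation delays (d/s per hop): 0.0703333, 9.95025e-05, 7.46667e-05, 120 ms; sum = 120.071 ms.
End-to-end = 122.1 ms.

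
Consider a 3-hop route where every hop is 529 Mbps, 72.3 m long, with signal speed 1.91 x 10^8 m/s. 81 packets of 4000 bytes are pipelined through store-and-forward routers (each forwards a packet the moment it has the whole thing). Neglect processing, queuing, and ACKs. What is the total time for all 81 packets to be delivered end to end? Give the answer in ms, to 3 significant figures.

5.02 ms

Per-hop transmission t_tx = L/R = 32000/529000000 = 0.0604915 ms.
Per-hop propagation t_prop = 72.3/191000000 = 0.000378534 ms.
Pipeline fill: first packet needs 3·t_tx to clear all hops; remaining 80 packets each add one t_tx.
Total = (3+81-1)·t_tx + 3·t_prop = 83·0.0604915 + 3·0.000378534 = 5.02 ms.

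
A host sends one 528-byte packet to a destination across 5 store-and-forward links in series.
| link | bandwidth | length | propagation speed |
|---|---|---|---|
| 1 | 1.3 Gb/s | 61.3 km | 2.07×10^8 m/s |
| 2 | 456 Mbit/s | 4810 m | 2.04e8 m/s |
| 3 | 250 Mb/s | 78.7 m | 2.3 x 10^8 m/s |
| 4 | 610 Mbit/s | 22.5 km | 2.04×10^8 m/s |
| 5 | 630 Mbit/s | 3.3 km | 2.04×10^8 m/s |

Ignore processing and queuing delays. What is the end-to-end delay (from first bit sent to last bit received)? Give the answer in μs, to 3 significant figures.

490 μs

L = 528 × 8 = 4224 bits.
Transmission delays (L/R per hop): 3.24923, 9.26316, 16.896, 6.92459, 6.70476 μs; sum = 43.0377 μs.
Propagation delays (d/s per hop): 296.135, 23.5784, 0.342174, 110.294, 16.1765 μs; sum = 446.526 μs.
End-to-end = 490 μs.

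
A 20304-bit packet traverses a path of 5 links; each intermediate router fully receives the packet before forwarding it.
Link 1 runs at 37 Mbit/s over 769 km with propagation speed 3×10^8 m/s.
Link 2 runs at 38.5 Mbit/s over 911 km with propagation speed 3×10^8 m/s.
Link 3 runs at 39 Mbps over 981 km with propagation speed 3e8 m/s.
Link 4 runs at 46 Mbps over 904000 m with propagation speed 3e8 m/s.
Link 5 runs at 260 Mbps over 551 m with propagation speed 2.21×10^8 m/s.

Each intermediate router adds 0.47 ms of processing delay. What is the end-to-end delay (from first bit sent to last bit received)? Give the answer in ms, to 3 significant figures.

Transmission delays (L/R per hop): 0.548757, 0.527377, 0.520615, 0.441391, 0.0780923 ms; sum = 2.11623 ms.
Propagation delays (d/s per hop): 2.56333, 3.03667, 3.27, 3.01333, 0.00249321 ms; sum = 11.8858 ms.
Processing at 4 router(s): 4 × 0.47 ms = 1.88 ms.
End-to-end = 15.9 ms.

15.9 ms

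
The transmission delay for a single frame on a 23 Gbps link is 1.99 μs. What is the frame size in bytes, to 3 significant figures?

L = R × t_tx = 23000000000 b/s × 1.99e-06 s = 45770 bits.
In bytes: 45770 / 8 = 5720 bytes.

5720 bytes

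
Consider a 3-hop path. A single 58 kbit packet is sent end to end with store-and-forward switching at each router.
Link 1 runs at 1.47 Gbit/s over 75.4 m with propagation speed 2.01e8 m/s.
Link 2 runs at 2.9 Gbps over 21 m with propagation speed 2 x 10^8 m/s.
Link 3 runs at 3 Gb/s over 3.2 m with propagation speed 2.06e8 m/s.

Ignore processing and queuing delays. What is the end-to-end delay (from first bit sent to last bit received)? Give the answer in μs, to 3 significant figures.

L = 58000 bits.
Transmission delays (L/R per hop): 39.4558, 20, 19.3333 μs; sum = 78.7891 μs.
Propagation delays (d/s per hop): 0.375124, 0.105, 0.015534 μs; sum = 0.495658 μs.
End-to-end = 79.3 μs.

79.3 μs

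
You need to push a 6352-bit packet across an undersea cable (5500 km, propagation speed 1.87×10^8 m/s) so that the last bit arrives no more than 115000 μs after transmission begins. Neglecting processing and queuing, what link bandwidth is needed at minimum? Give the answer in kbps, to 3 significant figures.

Propagation delay = 5500000 / 187000000 = 29411.8 μs.
Transmission budget = 115000 − 29411.8 = 85588.2 μs.
R ≥ L / t_tx = 6352 bits / 0.0855882 s = 74.2 kbps.

74.2 kbps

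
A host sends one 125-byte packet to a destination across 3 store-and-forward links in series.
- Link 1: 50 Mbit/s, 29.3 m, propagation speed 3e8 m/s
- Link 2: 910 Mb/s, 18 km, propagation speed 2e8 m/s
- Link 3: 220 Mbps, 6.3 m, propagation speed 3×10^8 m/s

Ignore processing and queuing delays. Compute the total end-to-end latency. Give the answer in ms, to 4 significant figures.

L = 125 × 8 = 1000 bits.
Transmission delays (L/R per hop): 0.02, 0.0010989, 0.00454545 ms; sum = 0.0256444 ms.
Propagation delays (d/s per hop): 9.76667e-05, 0.09, 2.1e-05 ms; sum = 0.0901187 ms.
End-to-end = 0.1158 ms.

0.1158 ms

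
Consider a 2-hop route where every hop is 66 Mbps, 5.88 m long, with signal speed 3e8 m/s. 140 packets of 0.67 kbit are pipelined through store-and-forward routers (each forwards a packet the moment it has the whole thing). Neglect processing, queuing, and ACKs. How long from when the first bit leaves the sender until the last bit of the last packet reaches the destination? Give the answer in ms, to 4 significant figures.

1.431 ms

Per-hop transmission t_tx = L/R = 670/66000000 = 0.0101515 ms.
Per-hop propagation t_prop = 5.88/300000000 = 1.96e-05 ms.
Pipeline fill: first packet needs 2·t_tx to clear all hops; remaining 139 packets each add one t_tx.
Total = (2+140-1)·t_tx + 2·t_prop = 141·0.0101515 + 2·1.96e-05 = 1.431 ms.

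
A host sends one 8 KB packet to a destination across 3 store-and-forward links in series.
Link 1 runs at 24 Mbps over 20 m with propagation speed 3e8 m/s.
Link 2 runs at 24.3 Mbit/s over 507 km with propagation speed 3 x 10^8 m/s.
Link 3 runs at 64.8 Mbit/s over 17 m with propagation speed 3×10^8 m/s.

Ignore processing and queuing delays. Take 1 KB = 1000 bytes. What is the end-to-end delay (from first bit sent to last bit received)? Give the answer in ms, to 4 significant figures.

7.978 ms

L = 64000 bits.
Transmission delays (L/R per hop): 2.66667, 2.63374, 0.987654 ms; sum = 6.28807 ms.
Propagation delays (d/s per hop): 6.66667e-05, 1.69, 5.66667e-05 ms; sum = 1.69012 ms.
End-to-end = 7.978 ms.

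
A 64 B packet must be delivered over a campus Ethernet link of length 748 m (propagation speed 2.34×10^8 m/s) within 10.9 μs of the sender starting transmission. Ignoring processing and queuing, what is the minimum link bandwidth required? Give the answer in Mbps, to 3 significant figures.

66.5 Mbps

L = 512 bits.
Propagation delay = 748 / 234000000 = 3.19658 μs.
Transmission budget = 10.9 − 3.19658 = 7.70342 μs.
R ≥ L / t_tx = 512 bits / 7.70342e-06 s = 66.5 Mbps.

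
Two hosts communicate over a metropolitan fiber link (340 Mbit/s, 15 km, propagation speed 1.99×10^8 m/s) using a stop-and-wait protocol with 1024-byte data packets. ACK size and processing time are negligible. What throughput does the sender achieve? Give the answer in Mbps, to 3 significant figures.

t_tx = L/R = 8192/340000000 = 2.40941e-05 s.
t_prop = 15000/199000000 = 7.53769e-05 s; RTT = 0.000150754 s.
Cycle = t_tx + RTT = 0.000174848 s.
Throughput = L / cycle = 8192 / 0.000174848 = 46.9 Mbps.

46.9 Mbps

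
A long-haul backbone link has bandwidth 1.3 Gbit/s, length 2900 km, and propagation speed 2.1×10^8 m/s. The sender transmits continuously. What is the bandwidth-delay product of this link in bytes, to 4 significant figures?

2244000 bytes

Propagation delay = 2900000 / 210000000 = 0.0138095 s.
BDP = R × t_prop = 1300000000 × 0.0138095 = 17952400 bits.
In bytes: 17952400/8 = 2244000 bytes.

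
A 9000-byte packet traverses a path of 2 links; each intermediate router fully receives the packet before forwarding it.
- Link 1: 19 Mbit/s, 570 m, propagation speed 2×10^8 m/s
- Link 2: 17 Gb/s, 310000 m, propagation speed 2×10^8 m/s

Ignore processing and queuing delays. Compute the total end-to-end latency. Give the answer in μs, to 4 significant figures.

5347 μs

L = 9000 × 8 = 72000 bits.
Transmission delays (L/R per hop): 3789.47, 4.23529 μs; sum = 3793.71 μs.
Propagation delays (d/s per hop): 2.85, 1550 μs; sum = 1552.85 μs.
End-to-end = 5347 μs.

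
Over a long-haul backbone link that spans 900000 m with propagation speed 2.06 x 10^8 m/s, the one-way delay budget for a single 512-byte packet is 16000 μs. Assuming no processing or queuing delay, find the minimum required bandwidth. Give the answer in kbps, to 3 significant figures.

L = 4096 bits.
Propagation delay = 900000 / 206000000 = 4368.93 μs.
Transmission budget = 16000 − 4368.93 = 11631.1 μs.
R ≥ L / t_tx = 4096 bits / 0.0116311 s = 352 kbps.

352 kbps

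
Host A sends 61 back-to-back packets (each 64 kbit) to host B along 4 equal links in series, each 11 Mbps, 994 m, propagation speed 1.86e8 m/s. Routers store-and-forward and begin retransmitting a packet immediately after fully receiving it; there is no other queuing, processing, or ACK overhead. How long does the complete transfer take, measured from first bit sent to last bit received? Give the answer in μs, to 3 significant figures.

Per-hop transmission t_tx = L/R = 64000/11000000 = 5818.18 μs.
Per-hop propagation t_prop = 994/186000000 = 5.34409 μs.
Pipeline fill: first packet needs 4·t_tx to clear all hops; remaining 60 packets each add one t_tx.
Total = (4+61-1)·t_tx + 4·t_prop = 64·5818.18 + 4·5.34409 = 372000 μs.

372000 μs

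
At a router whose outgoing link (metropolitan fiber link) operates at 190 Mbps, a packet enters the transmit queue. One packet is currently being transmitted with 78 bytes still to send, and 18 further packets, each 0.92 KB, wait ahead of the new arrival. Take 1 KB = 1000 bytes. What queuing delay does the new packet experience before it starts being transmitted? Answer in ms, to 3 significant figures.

0.701 ms

Each queued packet: L/R = 7360/190000000 = 0.0387368 ms.
18 queued → 0.697263 ms.
Plus remaining 624 bits of current packet: 0.00328421 ms.
Queuing delay = 0.701 ms.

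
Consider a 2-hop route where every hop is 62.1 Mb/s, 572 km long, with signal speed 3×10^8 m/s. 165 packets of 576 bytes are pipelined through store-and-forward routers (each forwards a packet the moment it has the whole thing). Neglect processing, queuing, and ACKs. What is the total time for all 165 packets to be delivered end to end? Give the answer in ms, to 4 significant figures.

16.13 ms

Per-hop transmission t_tx = L/R = 4608/62100000 = 0.0742029 ms.
Per-hop propagation t_prop = 572000/300000000 = 1.90667 ms.
Pipeline fill: first packet needs 2·t_tx to clear all hops; remaining 164 packets each add one t_tx.
Total = (2+165-1)·t_tx + 2·t_prop = 166·0.0742029 + 2·1.90667 = 16.13 ms.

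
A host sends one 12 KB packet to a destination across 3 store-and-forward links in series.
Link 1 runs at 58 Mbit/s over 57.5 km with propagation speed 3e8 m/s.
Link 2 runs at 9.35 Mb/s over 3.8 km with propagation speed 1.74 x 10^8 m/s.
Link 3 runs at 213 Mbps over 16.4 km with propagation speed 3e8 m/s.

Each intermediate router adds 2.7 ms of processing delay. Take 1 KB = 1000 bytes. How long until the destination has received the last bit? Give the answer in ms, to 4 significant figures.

18.04 ms

L = 96000 bits.
Transmission delays (L/R per hop): 1.65517, 10.2674, 0.450704 ms; sum = 12.3733 ms.
Propagation delays (d/s per hop): 0.191667, 0.0218391, 0.0546667 ms; sum = 0.268172 ms.
Processing at 2 router(s): 2 × 2.7 ms = 5.4 ms.
End-to-end = 18.04 ms.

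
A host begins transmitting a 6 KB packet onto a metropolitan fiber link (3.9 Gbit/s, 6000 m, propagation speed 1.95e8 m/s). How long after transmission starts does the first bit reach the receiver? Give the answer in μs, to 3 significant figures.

First bit experiences only propagation delay: d/s = 6000/195000000 = 30.8 μs.

30.8 μs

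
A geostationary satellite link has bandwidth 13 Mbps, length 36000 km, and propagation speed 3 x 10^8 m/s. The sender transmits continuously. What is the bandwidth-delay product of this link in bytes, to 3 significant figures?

Propagation delay = 36000000 / 300000000 = 0.12 s.
BDP = R × t_prop = 13000000 × 0.12 = 1560000 bits.
In bytes: 1560000/8 = 195000 bytes.

195000 bytes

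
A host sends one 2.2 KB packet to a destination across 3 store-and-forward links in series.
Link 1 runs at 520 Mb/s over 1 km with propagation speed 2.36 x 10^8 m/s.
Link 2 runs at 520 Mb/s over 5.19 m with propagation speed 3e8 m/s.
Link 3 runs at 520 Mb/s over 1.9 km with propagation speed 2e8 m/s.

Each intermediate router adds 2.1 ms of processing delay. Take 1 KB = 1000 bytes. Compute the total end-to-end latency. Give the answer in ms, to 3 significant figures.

4.32 ms

L = 17600 bits.
Transmission delay per hop = L/R = 17600/520000000 = 0.0338462 ms; 3 hops → 0.101538 ms.
Propagation delays (d/s per hop): 0.00423729, 1.73e-05, 0.0095 ms; sum = 0.0137546 ms.
Processing at 2 router(s): 2 × 2.1 ms = 4.2 ms.
End-to-end = 4.32 ms.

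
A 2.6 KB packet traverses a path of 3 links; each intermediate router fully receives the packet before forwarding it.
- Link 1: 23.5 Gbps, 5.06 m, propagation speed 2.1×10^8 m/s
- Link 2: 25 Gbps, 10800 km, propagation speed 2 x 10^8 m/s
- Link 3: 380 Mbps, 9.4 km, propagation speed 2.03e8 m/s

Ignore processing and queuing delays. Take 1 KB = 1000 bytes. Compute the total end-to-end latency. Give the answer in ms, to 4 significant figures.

54.10 ms

L = 20800 bits.
Transmission delays (L/R per hop): 0.000885106, 0.000832, 0.0547368 ms; sum = 0.0564539 ms.
Propagation delays (d/s per hop): 2.40952e-05, 54, 0.0463054 ms; sum = 54.0463 ms.
End-to-end = 54.10 ms.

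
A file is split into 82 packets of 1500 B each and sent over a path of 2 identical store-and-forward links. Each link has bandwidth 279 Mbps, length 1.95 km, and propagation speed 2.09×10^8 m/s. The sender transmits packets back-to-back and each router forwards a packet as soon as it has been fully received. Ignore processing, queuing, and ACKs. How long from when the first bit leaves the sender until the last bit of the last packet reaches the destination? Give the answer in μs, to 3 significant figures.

Per-hop transmission t_tx = L/R = 12000/279000000 = 43.0108 μs.
Per-hop propagation t_prop = 1950/209000000 = 9.33014 μs.
Pipeline fill: first packet needs 2·t_tx to clear all hops; remaining 81 packets each add one t_tx.
Total = (2+82-1)·t_tx + 2·t_prop = 83·43.0108 + 2·9.33014 = 3590 μs.

3590 μs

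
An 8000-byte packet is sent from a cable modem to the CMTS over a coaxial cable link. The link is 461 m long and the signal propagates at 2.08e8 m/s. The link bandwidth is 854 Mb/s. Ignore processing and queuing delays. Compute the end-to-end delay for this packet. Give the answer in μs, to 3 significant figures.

L = 8000 × 8 = 64000 bits.
Transmission delay = L/R = 64000 / 854000000 = 74.9415 μs.
Propagation delay = d/s = 461 m / 208000000 m/s = 2.21635 μs.
Total = 77.2 μs.

77.2 μs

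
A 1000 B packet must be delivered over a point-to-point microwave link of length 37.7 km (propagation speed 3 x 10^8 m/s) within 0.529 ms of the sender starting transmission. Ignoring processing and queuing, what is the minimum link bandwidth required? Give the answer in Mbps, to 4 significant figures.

19.83 Mbps

L = 8000 bits.
Propagation delay = 37700 / 300000000 = 0.125667 ms.
Transmission budget = 0.529 − 0.125667 = 0.403333 ms.
R ≥ L / t_tx = 8000 bits / 0.000403333 s = 19.83 Mbps.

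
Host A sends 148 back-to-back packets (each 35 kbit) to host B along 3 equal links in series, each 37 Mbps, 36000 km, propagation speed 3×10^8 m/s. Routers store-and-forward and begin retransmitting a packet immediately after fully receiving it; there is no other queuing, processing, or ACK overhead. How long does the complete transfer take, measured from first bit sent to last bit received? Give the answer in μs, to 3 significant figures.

502000 μs

Per-hop transmission t_tx = L/R = 35000/37000000 = 945.946 μs.
Per-hop propagation t_prop = 36000000/300000000 = 120000 μs.
Pipeline fill: first packet needs 3·t_tx to clear all hops; remaining 147 packets each add one t_tx.
Total = (3+148-1)·t_tx + 3·t_prop = 150·945.946 + 3·120000 = 502000 μs.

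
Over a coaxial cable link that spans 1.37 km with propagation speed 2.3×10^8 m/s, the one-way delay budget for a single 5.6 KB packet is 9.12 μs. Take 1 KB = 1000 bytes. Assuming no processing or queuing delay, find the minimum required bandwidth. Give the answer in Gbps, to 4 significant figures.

L = 44800 bits.
Propagation delay = 1370 / 2.3e+08 = 5.95652 μs.
Transmission budget = 9.12 − 5.95652 = 3.16348 μs.
R ≥ L / t_tx = 44800 bits / 3.16348e-06 s = 14.16 Gbps.

14.16 Gbps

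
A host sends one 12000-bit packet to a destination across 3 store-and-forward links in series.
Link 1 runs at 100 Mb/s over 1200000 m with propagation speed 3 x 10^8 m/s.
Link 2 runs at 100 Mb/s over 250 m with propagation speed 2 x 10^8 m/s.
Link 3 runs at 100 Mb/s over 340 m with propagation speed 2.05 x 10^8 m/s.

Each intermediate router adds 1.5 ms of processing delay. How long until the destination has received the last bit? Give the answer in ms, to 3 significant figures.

7.36 ms

Transmission delay per hop = L/R = 12000/100000000 = 0.12 ms; 3 hops → 0.36 ms.
Propagation delays (d/s per hop): 4, 0.00125, 0.00165854 ms; sum = 4.00291 ms.
Processing at 2 router(s): 2 × 1.5 ms = 3 ms.
End-to-end = 7.36 ms.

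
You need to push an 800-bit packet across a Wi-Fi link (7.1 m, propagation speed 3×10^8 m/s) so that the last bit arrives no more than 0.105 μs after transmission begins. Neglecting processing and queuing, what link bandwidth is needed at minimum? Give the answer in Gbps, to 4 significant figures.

9.836 Gbps

Propagation delay = 7.1 / 300000000 = 0.0236667 μs.
Transmission budget = 0.105 − 0.0236667 = 0.0813333 μs.
R ≥ L / t_tx = 800 bits / 8.13333e-08 s = 9.836 Gbps.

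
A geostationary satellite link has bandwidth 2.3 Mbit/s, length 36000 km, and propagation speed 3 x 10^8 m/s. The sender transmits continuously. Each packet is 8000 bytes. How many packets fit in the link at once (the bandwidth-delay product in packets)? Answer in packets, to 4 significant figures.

4.313 packets

Propagation delay = 36000000 / 300000000 = 0.12 s.
BDP = R × t_prop = 2300000 × 0.12 = 276000 bits.
In packets of 64000 bits: 4.313 packets.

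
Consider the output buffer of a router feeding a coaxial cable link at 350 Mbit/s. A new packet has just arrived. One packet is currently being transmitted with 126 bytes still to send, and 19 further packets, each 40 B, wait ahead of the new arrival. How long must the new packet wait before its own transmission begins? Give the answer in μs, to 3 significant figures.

Each queued packet: L/R = 320/350000000 = 0.914286 μs.
19 queued → 17.3714 μs.
Plus remaining 1008 bits of current packet: 2.88 μs.
Queuing delay = 20.3 μs.

20.3 μs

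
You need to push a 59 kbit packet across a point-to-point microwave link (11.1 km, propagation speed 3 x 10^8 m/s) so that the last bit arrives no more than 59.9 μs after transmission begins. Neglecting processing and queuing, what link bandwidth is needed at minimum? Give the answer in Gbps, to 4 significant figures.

Propagation delay = 11100 / 300000000 = 37 μs.
Transmission budget = 59.9 − 37 = 22.9 μs.
R ≥ L / t_tx = 59000 bits / 2.29e-05 s = 2.576 Gbps.

2.576 Gbps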